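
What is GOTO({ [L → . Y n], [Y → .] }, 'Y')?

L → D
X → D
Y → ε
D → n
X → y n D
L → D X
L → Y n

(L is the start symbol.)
GOTO(I, 'Y') = CLOSURE({ [A → αX.β] : [A → α.Xβ] ∈ I, X = 'Y' })

Items with dot before 'Y', with the dot advanced:
  [L → . Y n] → [L → Y . n]
Closure adds nothing (no advanced item has the dot before a non-terminal).

GOTO = { [L → Y . n] }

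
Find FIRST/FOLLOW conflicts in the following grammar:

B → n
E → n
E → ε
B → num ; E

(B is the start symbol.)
No FIRST/FOLLOW conflicts.

Nullable non-terminals: E.

E: nullable alternative(s) E → ε; FOLLOW(E) = { $ }
  E → n: FIRST \ {ε} = { 'n' } — disjoint from FOLLOW(E)
  E → ε: FIRST \ {ε} = { } — this is the only nullable alternative, skip

B has no nullable alternative, so no FIRST/FOLLOW check is needed there.

No FIRST/FOLLOW conflicts found.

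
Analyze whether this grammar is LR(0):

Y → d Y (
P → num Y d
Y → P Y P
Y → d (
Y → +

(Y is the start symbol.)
Yes, the grammar is LR(0)

A grammar is LR(0) if no state in the canonical LR(0) collection has:
  - both a shift item (dot before a terminal) and a complete item (shift-reduce conflict), or
  - two or more complete items (reduce-reduce conflict; the accept item [Y' → Y .] counts as a complete item here).

Augment with Y' → Y and build the canonical LR(0) collection (I0 = CLOSURE({[Y' → . Y]}), then GOTO on every symbol after a dot until no new states appear). It has 13 states:
  I0: { [P → . num Y d], [Y → . +], [Y → . P Y P], [Y → . d (], [Y → . d Y (], [Y' → . Y] }  — shift
  I1: { [Y → + .] }  — reduce
  I2: { [P → . num Y d], [Y → . +], [Y → . P Y P], [Y → . d (], [Y → . d Y (], [Y → P . Y P] }  — shift
  I3: { [Y' → Y .] }  — accept
  I4: { [P → . num Y d], [Y → . +], [Y → . P Y P], [Y → . d (], [Y → . d Y (], [Y → d . (], [Y → d . Y (] }  — shift
  I5: { [P → . num Y d], [P → num . Y d], [Y → . +], [Y → . P Y P], [Y → . d (], [Y → . d Y (] }  — shift
  I6: { [P → num Y . d] }  — shift
  I7: { [P → num Y d .] }  — reduce
  I8: { [Y → d ( .] }  — reduce
  I9: { [Y → d Y . (] }  — shift
  I10: { [Y → d Y ( .] }  — reduce
  I11: { [P → . num Y d], [Y → P Y . P] }  — shift
  I12: { [Y → P Y P .] }  — reduce

Every state is either a pure shift/goto state or contains exactly one complete item and nothing to shift — no conflicts. The grammar is LR(0).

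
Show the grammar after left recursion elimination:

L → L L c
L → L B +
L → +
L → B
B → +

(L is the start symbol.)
L → + L'
L → B L'
L' → L c L'
L' → B + L'
L' → ε
B → +

L is directly left-recursive. The standard transformation for
  A → A α₁ | ... | A α_m | β₁ | ... | β_n
is
  A  → β₁ A' | ... | β_n A'
  A' → α₁ A' | ... | α_m A' | ε

L → + becomes L → + L'
L → B becomes L → B L'
L → L L c becomes L' → L c L'
L → L B + becomes L' → B + L'
Add L' → ε

Productions for other non-terminals are unchanged:
  B → +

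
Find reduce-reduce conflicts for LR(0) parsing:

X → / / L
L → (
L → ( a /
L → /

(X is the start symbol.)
No reduce-reduce conflicts

A reduce-reduce conflict occurs when an LR(0) state has two complete items [A → α .] and [B → β .] — both call for a reduction, and with no lookahead the parser cannot choose between them.

Augment with X' → X and build the canonical LR(0) collection (I0 = CLOSURE({[X' → . X]}), then GOTO on every symbol after a dot until no new states appear). It has 9 states:
  I0: { [X → . / / L], [X' → . X] }  — shift
  I1: { [X → / . / L] }  — shift
  I2: { [X' → X .] }  — accept
  I3: { [L → . ( a /], [L → . (], [L → . /], [X → / / . L] }  — shift
  I4: { [L → ( . a /], [L → ( .] }  — shift, reduce
  I5: { [L → / .] }  — reduce
  I6: { [X → / / L .] }  — reduce
  I7: { [L → ( a . /] }  — shift
  I8: { [L → ( a / .] }  — reduce

No state contains more than one complete item.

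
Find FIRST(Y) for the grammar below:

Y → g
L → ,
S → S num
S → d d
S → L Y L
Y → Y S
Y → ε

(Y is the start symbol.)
FIRST sets of the other non-terminals involved (by the same procedure, iterated to a fixed point):
  FIRST(S) = { ',', 'd' }

From Y → g:
  - g is a terminal: add 'g' and stop
From Y → Y S:
  - Y is the symbol being defined: contributes nothing new
    Y is nullable, so continue to the next symbol
  - S is a non-terminal: add FIRST(S) \ {ε} = { ',', 'd' }
    S is not nullable, so stop
From Y → ε:
  - ε-production, so ε ∈ FIRST(Y)

Collecting: FIRST(Y) = { ',', 'd', 'g', ε }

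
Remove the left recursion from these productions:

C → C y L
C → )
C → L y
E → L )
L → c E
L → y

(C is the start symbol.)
C is directly left-recursive. The standard transformation for
  A → A α₁ | ... | A α_m | β₁ | ... | β_n
is
  A  → β₁ A' | ... | β_n A'
  A' → α₁ A' | ... | α_m A' | ε

C → ) becomes C → ) C'
C → L y becomes C → L y C'
C → C y L becomes C' → y L C'
Add C' → ε

Productions for other non-terminals are unchanged:
  E → L )
  L → c E
  L → y

Resulting grammar:
C → ) C'
C → L y C'
C' → y L C'
C' → ε
E → L )
L → c E
L → y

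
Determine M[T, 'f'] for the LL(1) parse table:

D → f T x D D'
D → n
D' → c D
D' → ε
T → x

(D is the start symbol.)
Empty (error entry)

To find M[T, 'f'], we find productions for T where 'f' is in the predict set (PREDICT(N → α) = (FIRST(α) \ {ε}) ∪ (FOLLOW(N) if α ⇒* ε)).

T → x: PREDICT = { 'x' }

M[T, 'f'] is empty (no production applies)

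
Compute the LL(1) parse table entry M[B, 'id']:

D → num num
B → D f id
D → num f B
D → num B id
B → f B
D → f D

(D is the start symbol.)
To find M[B, 'id'], we find productions for B where 'id' is in the predict set (PREDICT(N → α) = (FIRST(α) \ {ε}) ∪ (FOLLOW(N) if α ⇒* ε)).

Relevant sets:
  FIRST(D) = { 'f', 'num' }

B → D f id: PREDICT = { 'f', 'num' }
B → f B: PREDICT = { 'f' }

M[B, 'id'] is empty (no production applies)

Answer: Empty (error entry)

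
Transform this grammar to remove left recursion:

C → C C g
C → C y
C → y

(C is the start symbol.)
C → y C'
C' → C g C'
C' → y C'
C' → ε

C is directly left-recursive. The standard transformation for
  A → A α₁ | ... | A α_m | β₁ | ... | β_n
is
  A  → β₁ A' | ... | β_n A'
  A' → α₁ A' | ... | α_m A' | ε

C → y becomes C → y C'
C → C C g becomes C' → C g C'
C → C y becomes C' → y C'
Add C' → ε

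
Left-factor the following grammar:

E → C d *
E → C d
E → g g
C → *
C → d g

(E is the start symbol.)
Left-factoring transforms A → αβ₁ | αβ₂ into A → αA' and A' → β₁ | β₂
(α is the longest common prefix among the alternatives). Repeat until
no nonterminal has two alternatives with a common prefix.

Round 1: E has alternatives sharing prefix 'C d'. Introduce E': E → C d E'
  Add: E' → *
  Add: E' → ε

No remaining common prefixes — done.

Resulting grammar:
E → C d E'
E' → *
E' → ε
E → g g
C → *
C → d g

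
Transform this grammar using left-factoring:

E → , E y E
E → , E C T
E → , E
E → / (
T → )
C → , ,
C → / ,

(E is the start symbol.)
Left-factoring transforms A → αβ₁ | αβ₂ into A → αA' and A' → β₁ | β₂
(α is the longest common prefix among the alternatives). Repeat until
no nonterminal has two alternatives with a common prefix.

Round 1: E has alternatives sharing prefix ', E'. Introduce E': E → , E E'
  Add: E' → y E
  Add: E' → C T
  Add: E' → ε

No remaining common prefixes — done.

Resulting grammar:
E → , E E'
E' → y E
E' → C T
E' → ε
E → / (
T → )
C → , ,
C → / ,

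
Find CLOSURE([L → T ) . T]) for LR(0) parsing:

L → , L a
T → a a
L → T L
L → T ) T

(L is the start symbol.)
To compute CLOSURE, for each item [A → α.Bβ] where B is a non-terminal, add [B → .γ] for all productions B → γ; repeat for the newly added items until nothing changes.

Start with: [L → T ) . T]
  [L → T ) . T] has the dot before T: add [T → . a a]
No further items can be added.

CLOSURE = { [L → T ) . T], [T → . a a] }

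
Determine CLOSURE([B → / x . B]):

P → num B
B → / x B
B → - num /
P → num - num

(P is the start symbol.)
{ [B → . - num /], [B → . / x B], [B → / x . B] }

To compute CLOSURE, for each item [A → α.Bβ] where B is a non-terminal, add [B → .γ] for all productions B → γ; repeat for the newly added items until nothing changes.

Start with: [B → / x . B]
  [B → / x . B] has the dot before B: add [B → . / x B], [B → . - num /]
No further items can be added.

CLOSURE = { [B → . - num /], [B → . / x B], [B → / x . B] }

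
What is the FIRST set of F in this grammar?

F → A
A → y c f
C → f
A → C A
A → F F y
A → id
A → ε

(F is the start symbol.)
To compute FIRST(F), examine every production with F on the left-hand side, reading each right-hand side left to right until a non-nullable symbol is reached.

FIRST sets of the other non-terminals involved (by the same procedure, iterated to a fixed point):
  FIRST(A) = { 'f', 'id', 'y', ε }

From F → A:
  - A is a non-terminal: add FIRST(A) \ {ε} = { 'f', 'id', 'y' }
    A is nullable and nothing follows, so the whole right-hand side can vanish: ε ∈ FIRST(F)

Collecting: FIRST(F) = { 'f', 'id', 'y', ε }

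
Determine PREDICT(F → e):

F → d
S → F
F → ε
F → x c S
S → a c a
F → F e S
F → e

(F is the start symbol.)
PREDICT(F → e) = (FIRST(RHS) \ {ε}) ∪ (FOLLOW(F) if ε ∈ FIRST(RHS), i.e. RHS ⇒* ε)
FIRST(e) = { 'e' }
ε ∉ FIRST(e), so FOLLOW(F) is not added.
PREDICT(F → e) = { 'e' }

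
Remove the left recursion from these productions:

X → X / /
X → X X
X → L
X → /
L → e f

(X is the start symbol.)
X → L X'
X → / X'
X' → / / X'
X' → X X'
X' → ε
L → e f

X is directly left-recursive. The standard transformation for
  A → A α₁ | ... | A α_m | β₁ | ... | β_n
is
  A  → β₁ A' | ... | β_n A'
  A' → α₁ A' | ... | α_m A' | ε

X → L becomes X → L X'
X → / becomes X → / X'
X → X / / becomes X' → / / X'
X → X X becomes X' → X X'
Add X' → ε

Productions for other non-terminals are unchanged:
  L → e f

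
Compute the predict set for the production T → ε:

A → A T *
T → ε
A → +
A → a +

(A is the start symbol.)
PREDICT(T → ε) = (FIRST(RHS) \ {ε}) ∪ (FOLLOW(T) if ε ∈ FIRST(RHS), i.e. RHS ⇒* ε)
The right-hand side is ε (FIRST(ε) = { ε }), so the predict set is FOLLOW(T) = { '*' }
PREDICT(T → ε) = { '*' }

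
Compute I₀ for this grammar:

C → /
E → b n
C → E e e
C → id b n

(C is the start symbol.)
First, augment the grammar with C' → C
I₀ = CLOSURE({ [C' → . C] }):
  [C' → . C] has the dot before C: add [C → . /], [C → . E e e], [C → . id b n]
  [C → . E e e] has the dot before E: add [E → . b n]
No further items can be added.

I₀ = { [C → . /], [C → . E e e], [C → . id b n], [C' → . C], [E → . b n] }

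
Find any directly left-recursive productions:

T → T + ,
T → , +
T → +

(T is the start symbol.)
Direct left recursion occurs when N → N α for some non-terminal N (the right-hand side begins with the left-hand side itself).

T → T + ,: LEFT RECURSIVE (starts with T)
T → , +: starts with ','
T → +: starts with '+'

The grammar has direct left recursion on: T.

Answer: Yes, T is left-recursive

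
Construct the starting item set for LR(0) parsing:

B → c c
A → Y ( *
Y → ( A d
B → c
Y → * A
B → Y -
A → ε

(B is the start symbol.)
First, augment the grammar with B' → B
I₀ = CLOSURE({ [B' → . B] }):
  [B' → . B] has the dot before B: add [B → . c c], [B → . c], [B → . Y -]
  [B → . Y -] has the dot before Y: add [Y → . ( A d], [Y → . * A]
No further items can be added.

I₀ = { [B → . Y -], [B → . c c], [B → . c], [B' → . B], [Y → . ( A d], [Y → . * A] }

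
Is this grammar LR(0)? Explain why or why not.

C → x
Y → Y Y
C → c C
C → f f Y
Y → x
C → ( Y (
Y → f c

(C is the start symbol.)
No. Shift-reduce conflict between [C → f f Y .] and [Y → . f c]

Augment with C' → C and build the canonical LR(0) collection (I0 = CLOSURE({[C' → . C]}), then GOTO on every symbol after a dot until no new states appear). It has 15 states:
  I0: { [C → . ( Y (], [C → . c C], [C → . f f Y], [C → . x], [C' → . C] }  — shift
  I1: { [C → ( . Y (], [Y → . Y Y], [Y → . f c], [Y → . x] }  — shift
  I2: { [C' → C .] }  — accept
  I3: { [C → . ( Y (], [C → . c C], [C → . f f Y], [C → . x], [C → c . C] }  — shift
  I4: { [C → f . f Y] }  — shift
  I5: { [C → x .] }  — reduce
  I6: { [C → f f . Y], [Y → . Y Y], [Y → . f c], [Y → . x] }  — shift
  I7: { [C → f f Y .], [Y → . Y Y], [Y → . f c], [Y → . x], [Y → Y . Y] }  — shift, reduce
  I8: { [Y → f . c] }  — shift
  I9: { [Y → x .] }  — reduce
  I10: { [Y → f c .] }  — reduce
  I11: { [Y → . Y Y], [Y → . f c], [Y → . x], [Y → Y . Y], [Y → Y Y .] }  — shift, reduce
  I12: { [C → c C .] }  — reduce
  I13: { [C → ( Y . (], [Y → . Y Y], [Y → . f c], [Y → . x], [Y → Y . Y] }  — shift
  I14: { [C → ( Y ( .] }  — reduce

Conflict in state I7:
  Shift-reduce conflict between [C → f f Y .] and [Y → . f c]
So the grammar is NOT LR(0).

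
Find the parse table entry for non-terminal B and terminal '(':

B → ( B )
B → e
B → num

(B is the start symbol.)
B → ( B )

To find M[B, '('], we find productions for B where '(' is in the predict set (PREDICT(N → α) = (FIRST(α) \ {ε}) ∪ (FOLLOW(N) if α ⇒* ε)).

B → ( B ): PREDICT = { '(' }
  '(' is in predict set, so this production goes in M[B, '(']
B → e: PREDICT = { 'e' }
B → num: PREDICT = { 'num' }

M[B, '('] = B → ( B )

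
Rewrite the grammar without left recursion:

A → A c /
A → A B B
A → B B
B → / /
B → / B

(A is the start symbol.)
A → B B A'
A' → c / A'
A' → B B A'
A' → ε
B → / /
B → / B

A is directly left-recursive. The standard transformation for
  A → A α₁ | ... | A α_m | β₁ | ... | β_n
is
  A  → β₁ A' | ... | β_n A'
  A' → α₁ A' | ... | α_m A' | ε

A → B B becomes A → B B A'
A → A c / becomes A' → c / A'
A → A B B becomes A' → B B A'
Add A' → ε

Productions for other non-terminals are unchanged:
  B → / /
  B → / B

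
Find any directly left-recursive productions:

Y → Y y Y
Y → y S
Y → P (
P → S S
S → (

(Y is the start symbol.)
Yes, Y is left-recursive

Direct left recursion occurs when N → N α for some non-terminal N (the right-hand side begins with the left-hand side itself).

Y → Y y Y: LEFT RECURSIVE (starts with Y)
Y → y S: starts with y
Y → P (: starts with P
P → S S: starts with S
S → (: starts with '('

The grammar has direct left recursion on: Y.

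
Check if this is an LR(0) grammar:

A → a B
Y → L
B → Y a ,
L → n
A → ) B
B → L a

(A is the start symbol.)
A grammar is LR(0) if no state in the canonical LR(0) collection has:
  - both a shift item (dot before a terminal) and a complete item (shift-reduce conflict), or
  - two or more complete items (reduce-reduce conflict; the accept item [A' → A .] counts as a complete item here).

Augment with A' → A and build the canonical LR(0) collection (I0 = CLOSURE({[A' → . A]}), then GOTO on every symbol after a dot until no new states appear). It has 12 states:
  I0: { [A → . ) B], [A → . a B], [A' → . A] }  — shift
  I1: { [A → ) . B], [B → . L a], [B → . Y a ,], [L → . n], [Y → . L] }  — shift
  I2: { [A' → A .] }  — accept
  I3: { [A → a . B], [B → . L a], [B → . Y a ,], [L → . n], [Y → . L] }  — shift
  I4: { [A → a B .] }  — reduce
  I5: { [B → L . a], [Y → L .] }  — shift, reduce
  I6: { [B → Y . a ,] }  — shift
  I7: { [L → n .] }  — reduce
  I8: { [B → Y a . ,] }  — shift
  I9: { [B → Y a , .] }  — reduce
  I10: { [B → L a .] }  — reduce
  I11: { [A → ) B .] }  — reduce

Conflict in state I5:
  Shift-reduce conflict between [Y → L .] and [B → L . a]
So the grammar is NOT LR(0).

Answer: No. Shift-reduce conflict between [Y → L .] and [B → L . a]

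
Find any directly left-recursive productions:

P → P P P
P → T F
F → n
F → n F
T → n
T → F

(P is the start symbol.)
Yes, P is left-recursive

P → P P P: LEFT RECURSIVE (starts with P)
P → T F: starts with T
F → n: starts with n
F → n F: starts with n
T → n: starts with n
T → F: starts with F

The grammar has direct left recursion on: P.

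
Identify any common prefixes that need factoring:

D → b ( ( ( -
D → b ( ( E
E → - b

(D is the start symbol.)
Left-factoring is needed when two productions for the same non-terminal
share a common prefix on the right-hand side.

Productions for D:
  D → b ( ( ( -
  D → b ( ( E

Found common prefix 'b ( (' in productions for D

Answer: Yes, D has productions with common prefix 'b ( ('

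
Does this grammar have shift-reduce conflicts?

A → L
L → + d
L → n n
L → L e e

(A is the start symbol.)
A shift-reduce conflict occurs when an LR(0) state has both:
  - a complete (reduce) item [A → α .] (dot at the end), and
  - a shift item [B → β . c γ] (dot before a terminal).

Augment with A' → A and build the canonical LR(0) collection (I0 = CLOSURE({[A' → . A]}), then GOTO on every symbol after a dot until no new states appear). It has 9 states:
  I0: { [A → . L], [A' → . A], [L → . + d], [L → . L e e], [L → . n n] }  — shift
  I1: { [L → + . d] }  — shift
  I2: { [A' → A .] }  — accept
  I3: { [A → L .], [L → L . e e] }  — shift, reduce
  I4: { [L → n . n] }  — shift
  I5: { [L → n n .] }  — reduce
  I6: { [L → L e . e] }  — shift
  I7: { [L → L e e .] }  — reduce
  I8: { [L → + d .] }  — reduce

I3 contains reduce item [A → L .] and shift item [L → L . e e] — shift-reduce conflict.

Answer: Yes — I3: [A → L .] vs [L → L . e e]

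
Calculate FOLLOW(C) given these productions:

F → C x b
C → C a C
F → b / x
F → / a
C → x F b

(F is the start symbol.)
To compute FOLLOW(C), find every occurrence of C on a right-hand side N → α C β: add FIRST(β) \ {ε}, and if β is empty or nullable also add FOLLOW(N). Iterate to a fixed point.

In F → C x b: C is followed by x b, add FIRST(x b) \ {ε} = { 'x' }
In C → C a C: C is followed by a C, add FIRST(a C) \ {ε} = { 'a' }
In C → C a C: C is at the end; this adds FOLLOW(C) to itself — nothing new

Taking the union: FOLLOW(C) = { 'a', 'x' }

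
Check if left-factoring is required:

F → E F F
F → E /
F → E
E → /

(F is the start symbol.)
Left-factoring is needed when two productions for the same non-terminal
share a common prefix on the right-hand side.

Productions for F:
  F → E F F
  F → E /
  F → E

Found common prefix 'E' in productions for F

Answer: Yes, F has productions with common prefix 'E'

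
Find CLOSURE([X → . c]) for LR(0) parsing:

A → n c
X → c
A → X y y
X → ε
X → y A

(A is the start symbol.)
Start with: [X → . c]
The dot precedes the terminal c, so nothing is added.

CLOSURE = { [X → . c] }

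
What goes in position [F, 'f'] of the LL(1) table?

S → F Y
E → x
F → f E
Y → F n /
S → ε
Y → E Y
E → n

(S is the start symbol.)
F → f E

To find M[F, 'f'], we find productions for F where 'f' is in the predict set (PREDICT(N → α) = (FIRST(α) \ {ε}) ∪ (FOLLOW(N) if α ⇒* ε)).

F → f E: PREDICT = { 'f' }
  'f' is in predict set, so this production goes in M[F, 'f']

M[F, 'f'] = F → f E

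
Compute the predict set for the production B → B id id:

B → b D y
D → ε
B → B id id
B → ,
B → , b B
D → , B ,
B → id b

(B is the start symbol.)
{ ',', 'b', 'id' }

PREDICT(B → B id id) = (FIRST(RHS) \ {ε}) ∪ (FOLLOW(B) if ε ∈ FIRST(RHS), i.e. RHS ⇒* ε)
FIRST(B) = { ',', 'b', 'id' }
FIRST(B id id) = { ',', 'b', 'id' }
ε ∉ FIRST(B id id), so FOLLOW(B) is not added.
PREDICT(B → B id id) = { ',', 'b', 'id' }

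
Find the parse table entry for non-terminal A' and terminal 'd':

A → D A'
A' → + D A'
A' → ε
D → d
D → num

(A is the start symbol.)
Empty (error entry)

To find M[A', 'd'], we find productions for A' where 'd' is in the predict set (PREDICT(N → α) = (FIRST(α) \ {ε}) ∪ (FOLLOW(N) if α ⇒* ε)).

Relevant sets:
  FOLLOW(A') = { $ }

A' → + D A': PREDICT = { '+' }
A' → ε: PREDICT = { $ }

M[A', 'd'] is empty (no production applies)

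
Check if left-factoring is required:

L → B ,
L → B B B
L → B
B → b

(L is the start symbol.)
Left-factoring is needed when two productions for the same non-terminal
share a common prefix on the right-hand side.

Productions for L:
  L → B ,
  L → B B B
  L → B

Found common prefix 'B' in productions for L

Answer: Yes, L has productions with common prefix 'B'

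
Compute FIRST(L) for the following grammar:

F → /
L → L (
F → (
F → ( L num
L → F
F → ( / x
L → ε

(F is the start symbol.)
{ '(', '/', ε }

To compute FIRST(L), examine every production with L on the left-hand side, reading each right-hand side left to right until a non-nullable symbol is reached.

FIRST sets of the other non-terminals involved (by the same procedure, iterated to a fixed point):
  FIRST(F) = { '(', '/' }

From L → L (:
  - L is the symbol being defined: contributes nothing new
    L is nullable, so continue to the next symbol
  - '(' is a terminal: add '(' and stop
From L → F:
  - F is a non-terminal: add FIRST(F) \ {ε} = { '(', '/' }
    F is not nullable, so stop
From L → ε:
  - ε-production, so ε ∈ FIRST(L)

Collecting: FIRST(L) = { '(', '/', ε }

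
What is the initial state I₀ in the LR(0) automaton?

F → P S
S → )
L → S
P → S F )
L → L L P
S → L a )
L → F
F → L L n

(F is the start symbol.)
{ [F → . L L n], [F → . P S], [F' → . F], [L → . F], [L → . L L P], [L → . S], [P → . S F )], [S → . )], [S → . L a )] }

First, augment the grammar with F' → F
I₀ = CLOSURE({ [F' → . F] }):
  [F' → . F] has the dot before F: add [F → . P S], [F → . L L n]
  [F → . P S] has the dot before P: add [P → . S F )]
  [F → . L L n] has the dot before L: add [L → . S], [L → . L L P], [L → . F]
  [P → . S F )] has the dot before S: add [S → . )], [S → . L a )]
No further items can be added.

I₀ = { [F → . L L n], [F → . P S], [F' → . F], [L → . F], [L → . L L P], [L → . S], [P → . S F )], [S → . )], [S → . L a )] }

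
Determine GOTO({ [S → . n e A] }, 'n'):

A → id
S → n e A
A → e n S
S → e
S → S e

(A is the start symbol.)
GOTO(I, 'n') = CLOSURE({ [A → αX.β] : [A → α.Xβ] ∈ I, X = 'n' })

Items with dot before 'n', with the dot advanced:
  [S → . n e A] → [S → n . e A]
Closure adds nothing (no advanced item has the dot before a non-terminal).

GOTO = { [S → n . e A] }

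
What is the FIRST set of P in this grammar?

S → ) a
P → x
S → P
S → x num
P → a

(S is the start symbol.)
From P → x:
  - x is a terminal: add 'x' and stop
From P → a:
  - a is a terminal: add 'a' and stop

Collecting: FIRST(P) = { 'a', 'x' }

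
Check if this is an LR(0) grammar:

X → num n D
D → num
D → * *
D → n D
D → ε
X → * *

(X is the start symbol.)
No. Shift-reduce conflict between [D → .] and [D → . * *]

A grammar is LR(0) if no state in the canonical LR(0) collection has:
  - both a shift item (dot before a terminal) and a complete item (shift-reduce conflict), or
  - two or more complete items (reduce-reduce conflict; the accept item [X' → X .] counts as a complete item here).

Augment with X' → X and build the canonical LR(0) collection (I0 = CLOSURE({[X' → . X]}), then GOTO on every symbol after a dot until no new states appear). It has 12 states:
  I0: { [X → . * *], [X → . num n D], [X' → . X] }  — shift
  I1: { [X → * . *] }  — shift
  I2: { [X' → X .] }  — accept
  I3: { [X → num . n D] }  — shift
  I4: { [D → . * *], [D → . n D], [D → . num], [D → .], [X → num n . D] }  — shift, reduce
  I5: { [D → * . *] }  — shift
  I6: { [X → num n D .] }  — reduce
  I7: { [D → . * *], [D → . n D], [D → . num], [D → .], [D → n . D] }  — shift, reduce
  I8: { [D → num .] }  — reduce
  I9: { [D → n D .] }  — reduce
  I10: { [D → * * .] }  — reduce
  I11: { [X → * * .] }  — reduce

Conflict in state I4:
  Shift-reduce conflict between [D → .] and [D → . * *]
So the grammar is NOT LR(0).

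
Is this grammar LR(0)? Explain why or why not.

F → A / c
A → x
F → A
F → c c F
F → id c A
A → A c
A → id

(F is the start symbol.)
A grammar is LR(0) if no state in the canonical LR(0) collection has:
  - both a shift item (dot before a terminal) and a complete item (shift-reduce conflict), or
  - two or more complete items (reduce-reduce conflict; the accept item [F' → F .] counts as a complete item here).

Augment with F' → F and build the canonical LR(0) collection (I0 = CLOSURE({[F' → . F]}), then GOTO on every symbol after a dot until no new states appear). It has 14 states:
  I0: { [A → . A c], [A → . id], [A → . x], [F → . A / c], [F → . A], [F → . c c F], [F → . id c A], [F' → . F] }  — shift
  I1: { [A → A . c], [F → A . / c], [F → A .] }  — shift, reduce
  I2: { [F' → F .] }  — accept
  I3: { [F → c . c F] }  — shift
  I4: { [A → id .], [F → id . c A] }  — shift, reduce
  I5: { [A → x .] }  — reduce
  I6: { [A → . A c], [A → . id], [A → . x], [F → id c . A] }  — shift
  I7: { [A → A . c], [F → id c A .] }  — shift, reduce
  I8: { [A → id .] }  — reduce
  I9: { [A → A c .] }  — reduce
  I10: { [A → . A c], [A → . id], [A → . x], [F → . A / c], [F → . A], [F → . c c F], [F → . id c A], [F → c c . F] }  — shift
  I11: { [F → c c F .] }  — reduce
  I12: { [F → A / . c] }  — shift
  I13: { [F → A / c .] }  — reduce

Conflict in state I1:
  Shift-reduce conflict between [F → A .] and [A → A . c]
So the grammar is NOT LR(0).

Answer: No. Shift-reduce conflict between [F → A .] and [A → A . c]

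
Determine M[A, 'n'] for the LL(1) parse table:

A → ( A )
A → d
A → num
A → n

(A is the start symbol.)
A → n

To find M[A, 'n'], we find productions for A where 'n' is in the predict set (PREDICT(N → α) = (FIRST(α) \ {ε}) ∪ (FOLLOW(N) if α ⇒* ε)).

A → ( A ): PREDICT = { '(' }
A → d: PREDICT = { 'd' }
A → num: PREDICT = { 'num' }
A → n: PREDICT = { 'n' }
  'n' is in predict set, so this production goes in M[A, 'n']

M[A, 'n'] = A → n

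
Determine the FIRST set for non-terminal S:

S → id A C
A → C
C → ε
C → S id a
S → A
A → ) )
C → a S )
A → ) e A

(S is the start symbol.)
{ ')', 'a', 'id', ε }

To compute FIRST(S), examine every production with S on the left-hand side, reading each right-hand side left to right until a non-nullable symbol is reached.

FIRST sets of the other non-terminals involved (by the same procedure, iterated to a fixed point):
  FIRST(A) = { ')', 'a', 'id', ε }

From S → id A C:
  - id is a terminal: add 'id' and stop
From S → A:
  - A is a non-terminal: add FIRST(A) \ {ε} = { ')', 'a', 'id' }
    A is nullable and nothing follows, so the whole right-hand side can vanish: ε ∈ FIRST(S)

Collecting: FIRST(S) = { ')', 'a', 'id', ε }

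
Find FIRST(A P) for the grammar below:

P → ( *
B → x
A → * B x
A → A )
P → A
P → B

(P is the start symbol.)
FIRST sets of the non-terminals involved (from the grammar, by fixed-point iteration):
  FIRST(A) = { '*' }

To compute FIRST(A P), process the symbols left to right:
Symbol A is a non-terminal. Add FIRST(A) \ {ε} = { '*' }
A is not nullable (ε ∉ FIRST(A)), so stop here.
FIRST(A P) = { '*' }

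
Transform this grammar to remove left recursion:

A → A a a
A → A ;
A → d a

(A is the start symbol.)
A → d a A'
A' → a a A'
A' → ; A'
A' → ε

A is directly left-recursive. The standard transformation for
  A → A α₁ | ... | A α_m | β₁ | ... | β_n
is
  A  → β₁ A' | ... | β_n A'
  A' → α₁ A' | ... | α_m A' | ε

A → d a becomes A → d a A'
A → A a a becomes A' → a a A'
A → A ; becomes A' → ; A'
Add A' → ε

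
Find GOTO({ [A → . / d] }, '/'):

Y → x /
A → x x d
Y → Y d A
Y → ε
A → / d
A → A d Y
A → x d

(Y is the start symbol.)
{ [A → / . d] }

GOTO(I, '/') = CLOSURE({ [A → αX.β] : [A → α.Xβ] ∈ I, X = '/' })

Items with dot before '/', with the dot advanced:
  [A → . / d] → [A → / . d]
Closure adds nothing (no advanced item has the dot before a non-terminal).

GOTO = { [A → / . d] }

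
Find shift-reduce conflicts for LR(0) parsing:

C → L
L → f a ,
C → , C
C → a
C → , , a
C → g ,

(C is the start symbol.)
Augment with C' → C and build the canonical LR(0) collection (I0 = CLOSURE({[C' → . C]}), then GOTO on every symbol after a dot until no new states appear). It has 13 states:
  I0: { [C → . , , a], [C → . , C], [C → . L], [C → . a], [C → . g ,], [C' → . C], [L → . f a ,] }  — shift
  I1: { [C → , . , a], [C → , . C], [C → . , , a], [C → . , C], [C → . L], [C → . a], [C → . g ,], [L → . f a ,] }  — shift
  I2: { [C' → C .] }  — accept
  I3: { [C → L .] }  — reduce
  I4: { [C → a .] }  — reduce
  I5: { [L → f . a ,] }  — shift
  I6: { [C → g . ,] }  — shift
  I7: { [C → g , .] }  — reduce
  I8: { [L → f a . ,] }  — shift
  I9: { [L → f a , .] }  — reduce
  I10: { [C → , , . a], [C → , . , a], [C → , . C], [C → . , , a], [C → . , C], [C → . L], [C → . a], [C → . g ,], [L → . f a ,] }  — shift
  I11: { [C → , C .] }  — reduce
  I12: { [C → , , a .], [C → a .] }  — 2 reduces

No state contains both a complete item and a shift item.

Answer: No shift-reduce conflicts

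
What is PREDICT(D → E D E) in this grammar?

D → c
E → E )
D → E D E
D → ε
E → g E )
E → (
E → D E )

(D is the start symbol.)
{ '(', 'c', 'g' }

PREDICT(D → E D E) = (FIRST(RHS) \ {ε}) ∪ (FOLLOW(D) if ε ∈ FIRST(RHS), i.e. RHS ⇒* ε)
FIRST(E) = { '(', 'c', 'g' }
FIRST(E D E) = { '(', 'c', 'g' }
ε ∉ FIRST(E D E), so FOLLOW(D) is not added.
PREDICT(D → E D E) = { '(', 'c', 'g' }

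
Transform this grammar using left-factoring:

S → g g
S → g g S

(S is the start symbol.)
S → g g S'
S' → ε
S' → S

Left-factoring transforms A → αβ₁ | αβ₂ into A → αA' and A' → β₁ | β₂
(α is the longest common prefix among the alternatives). Repeat until
no nonterminal has two alternatives with a common prefix.

Round 1: S has alternatives sharing prefix 'g g'. Introduce S': S → g g S'
  Add: S' → ε
  Add: S' → S

No remaining common prefixes — done.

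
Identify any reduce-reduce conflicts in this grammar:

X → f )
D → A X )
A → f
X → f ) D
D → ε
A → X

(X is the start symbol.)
Yes — I3: [D → .] vs [X → f ) .]

Augment with X' → X and build the canonical LR(0) collection (I0 = CLOSURE({[X' → . X]}), then GOTO on every symbol after a dot until no new states appear). It has 10 states:
  I0: { [X → . f ) D], [X → . f )], [X' → . X] }  — shift
  I1: { [X' → X .] }  — accept
  I2: { [X → f . ) D], [X → f . )] }  — shift
  I3: { [A → . X], [A → . f], [D → . A X )], [D → .], [X → . f ) D], [X → . f )], [X → f ) . D], [X → f ) .] }  — shift, 2 reduces
  I4: { [D → A . X )], [X → . f ) D], [X → . f )] }  — shift
  I5: { [X → f ) D .] }  — reduce
  I6: { [A → X .] }  — reduce
  I7: { [A → f .], [X → f . ) D], [X → f . )] }  — shift, reduce
  I8: { [D → A X . )] }  — shift
  I9: { [D → A X ) .] }  — reduce

I3 contains complete items [D → .], [X → f ) .] — reduce-reduce conflict.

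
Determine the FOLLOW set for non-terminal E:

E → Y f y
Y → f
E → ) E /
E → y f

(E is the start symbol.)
To compute FOLLOW(E), find every occurrence of E on a right-hand side N → α E β: add FIRST(β) \ {ε}, and if β is empty or nullable also add FOLLOW(N). Iterate to a fixed point.

E is the start symbol, so $ ∈ FOLLOW(E).
In E → ) E /: E is followed by '/', add FIRST('/') \ {ε} = { '/' }

Taking the union: FOLLOW(E) = { $, '/' }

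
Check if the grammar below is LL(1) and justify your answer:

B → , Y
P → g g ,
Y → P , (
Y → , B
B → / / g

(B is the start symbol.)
A grammar is LL(1) if for each non-terminal N with multiple productions, the predict sets of those productions are pairwise disjoint, where PREDICT(N → α) = (FIRST(α) \ {ε}) ∪ (FOLLOW(N) if α ⇒* ε).

Relevant sets:
  FIRST(P) = { 'g' }

For B:
  PREDICT(B → ',' Y) = { ',' }
  PREDICT(B → '/' '/' g) = { '/' }
For Y:
  PREDICT(Y → P ',' '(') = { 'g' }
  PREDICT(Y → ',' B) = { ',' }
P has a single production, so nothing to check there.

All predict sets are disjoint. The grammar IS LL(1).

Answer: Yes, the grammar is LL(1).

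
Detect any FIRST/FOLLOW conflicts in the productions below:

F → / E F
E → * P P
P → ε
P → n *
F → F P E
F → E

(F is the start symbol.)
A FIRST/FOLLOW conflict occurs when a non-terminal N has a nullable alternative N → β (β ⇒* ε) and another alternative N → α with FIRST(α) ∩ FOLLOW(N) ≠ ∅: on such a lookahead the parser cannot decide between expanding α and letting N vanish via β.

Nullable non-terminals: P.

P: nullable alternative(s) P → ε; FOLLOW(P) = { $, '*', '/', 'n' }
  P → ε: FIRST \ {ε} = { } — this is the only nullable alternative, skip
  P → n *: FIRST \ {ε} = { 'n' } — overlaps FOLLOW(P) on { 'n' }: CONFLICT

E, F have no nullable alternative, so no FIRST/FOLLOW check is needed there.

So the grammar has 1 FIRST/FOLLOW conflict (marked CONFLICT above).

Answer: Yes. P → n '*' with FOLLOW(P) on { 'n' }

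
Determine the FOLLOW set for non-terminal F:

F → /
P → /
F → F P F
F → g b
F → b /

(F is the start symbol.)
{ $, '/' }

To compute FOLLOW(F), find every occurrence of F on a right-hand side N → α F β: add FIRST(β) \ {ε}, and if β is empty or nullable also add FOLLOW(N). Iterate to a fixed point.

F is the start symbol, so $ ∈ FOLLOW(F).
In F → F P F: F is followed by P F, add FIRST(P F) \ {ε} = { '/' }
In F → F P F: F is at the end; this adds FOLLOW(F) to itself — nothing new

Taking the union: FOLLOW(F) = { $, '/' }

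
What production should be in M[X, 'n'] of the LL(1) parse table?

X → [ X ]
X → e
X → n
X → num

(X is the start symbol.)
To find M[X, 'n'], we find productions for X where 'n' is in the predict set (PREDICT(N → α) = (FIRST(α) \ {ε}) ∪ (FOLLOW(N) if α ⇒* ε)).

X → [ X ]: PREDICT = { '[' }
X → e: PREDICT = { 'e' }
X → n: PREDICT = { 'n' }
  'n' is in predict set, so this production goes in M[X, 'n']
X → num: PREDICT = { 'num' }

M[X, 'n'] = X → n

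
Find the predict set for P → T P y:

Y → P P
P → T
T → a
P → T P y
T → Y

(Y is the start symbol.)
{ 'a' }

PREDICT(P → T P y) = (FIRST(RHS) \ {ε}) ∪ (FOLLOW(P) if ε ∈ FIRST(RHS), i.e. RHS ⇒* ε)
FIRST(T) = { 'a' }
FIRST(T P y) = { 'a' }
ε ∉ FIRST(T P y), so FOLLOW(P) is not added.
PREDICT(P → T P y) = { 'a' }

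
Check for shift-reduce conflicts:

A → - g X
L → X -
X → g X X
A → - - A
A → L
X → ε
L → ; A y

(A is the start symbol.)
A shift-reduce conflict occurs when an LR(0) state has both:
  - a complete (reduce) item [A → α .] (dot at the end), and
  - a shift item [B → β . c γ] (dot before a terminal).

Augment with A' → A and build the canonical LR(0) collection (I0 = CLOSURE({[A' → . A]}), then GOTO on every symbol after a dot until no new states appear). It has 16 states:
  I0: { [A → . - - A], [A → . - g X], [A → . L], [A' → . A], [L → . ; A y], [L → . X -], [X → . g X X], [X → .] }  — shift, reduce
  I1: { [A → - . - A], [A → - . g X] }  — shift
  I2: { [A → . - - A], [A → . - g X], [A → . L], [L → . ; A y], [L → . X -], [L → ; . A y], [X → . g X X], [X → .] }  — shift, reduce
  I3: { [A' → A .] }  — accept
  I4: { [A → L .] }  — reduce
  I5: { [L → X . -] }  — shift
  I6: { [X → . g X X], [X → .], [X → g . X X] }  — shift, reduce
  I7: { [X → . g X X], [X → .], [X → g X . X] }  — shift, reduce
  I8: { [X → g X X .] }  — reduce
  I9: { [L → X - .] }  — reduce
  I10: { [L → ; A . y] }  — shift
  I11: { [L → ; A y .] }  — reduce
  I12: { [A → - - . A], [A → . - - A], [A → . - g X], [A → . L], [L → . ; A y], [L → . X -], [X → . g X X], [X → .] }  — shift, reduce
  I13: { [A → - g . X], [X → . g X X], [X → .] }  — shift, reduce
  I14: { [A → - g X .] }  — reduce
  I15: { [A → - - A .] }  — reduce

I0 contains reduce item [X → .] and shift items [A → . - - A], [A → . - g X], [L → . ; A y], [X → . g X X] — shift-reduce conflict.
I2 contains reduce item [X → .] and shift items [A → . - - A], [A → . - g X], [L → . ; A y], [X → . g X X] — shift-reduce conflict.
I6 contains reduce item [X → .] and shift item [X → . g X X] — shift-reduce conflict.
I7 contains reduce item [X → .] and shift item [X → . g X X] — shift-reduce conflict.
I12 contains reduce item [X → .] and shift items [A → . - - A], [A → . - g X], [L → . ; A y], [X → . g X X] — shift-reduce conflict.
I13 contains reduce item [X → .] and shift item [X → . g X X] — shift-reduce conflict.

Answer: Yes — I0: [X → .] vs [A → . - - A]; I2: [X → .] vs [A → . - - A]; I6: [X → .] vs [X → . g X X]; I7: [X → .] vs [X → . g X X]; I12: [X → .] vs [A → . - - A]; I13: [X → .] vs [X → . g X X]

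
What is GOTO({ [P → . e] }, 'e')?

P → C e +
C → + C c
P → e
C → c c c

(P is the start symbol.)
GOTO(I, 'e') = CLOSURE({ [A → αX.β] : [A → α.Xβ] ∈ I, X = 'e' })

Items with dot before 'e', with the dot advanced:
  [P → . e] → [P → e .]
Closure adds nothing (no advanced item has the dot before a non-terminal).

GOTO = { [P → e .] }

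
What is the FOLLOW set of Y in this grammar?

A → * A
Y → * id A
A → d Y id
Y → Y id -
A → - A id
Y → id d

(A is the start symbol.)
{ 'id' }

To compute FOLLOW(Y), find every occurrence of Y on a right-hand side N → α Y β: add FIRST(β) \ {ε}, and if β is empty or nullable also add FOLLOW(N). Iterate to a fixed point.

In A → d Y id: Y is followed by id, add FIRST(id) \ {ε} = { 'id' }
In Y → Y id -: Y is followed by id '-', add FIRST(id '-') \ {ε} = { 'id' }

Taking the union: FOLLOW(Y) = { 'id' }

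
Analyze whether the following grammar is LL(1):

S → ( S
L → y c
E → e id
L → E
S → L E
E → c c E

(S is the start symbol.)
A grammar is LL(1) if for each non-terminal N with multiple productions, the predict sets of those productions are pairwise disjoint, where PREDICT(N → α) = (FIRST(α) \ {ε}) ∪ (FOLLOW(N) if α ⇒* ε).

Relevant sets:
  FIRST(L) = { 'c', 'e', 'y' }
  FIRST(E) = { 'c', 'e' }

For S:
  PREDICT(S → '(' S) = { '(' }
  PREDICT(S → L E) = { 'c', 'e', 'y' }
For L:
  PREDICT(L → y c) = { 'y' }
  PREDICT(L → E) = { 'c', 'e' }
For E:
  PREDICT(E → e id) = { 'e' }
  PREDICT(E → c c E) = { 'c' }

All predict sets are disjoint. The grammar IS LL(1).

Answer: Yes, the grammar is LL(1).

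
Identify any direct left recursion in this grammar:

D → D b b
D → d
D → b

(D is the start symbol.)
Direct left recursion occurs when N → N α for some non-terminal N (the right-hand side begins with the left-hand side itself).

D → D b b: LEFT RECURSIVE (starts with D)
D → d: starts with d
D → b: starts with b

The grammar has direct left recursion on: D.

Answer: Yes, D is left-recursive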